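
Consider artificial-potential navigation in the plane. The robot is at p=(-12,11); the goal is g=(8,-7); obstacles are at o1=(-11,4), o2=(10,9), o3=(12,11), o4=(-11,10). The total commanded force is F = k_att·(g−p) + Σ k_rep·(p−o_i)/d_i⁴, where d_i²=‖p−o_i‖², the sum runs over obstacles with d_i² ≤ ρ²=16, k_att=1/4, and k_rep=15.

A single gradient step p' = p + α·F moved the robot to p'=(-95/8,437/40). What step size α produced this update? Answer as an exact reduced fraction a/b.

α = 1/10

F_att = 1/4·(g−p) = 1/4·(20,-18) = (5.0000,-4.5000)
o1: d²=50 > ρ²=16 → inactive
o2: d²=488 > ρ²=16 → inactive
o3: d²=576 > ρ²=16 → inactive
o4: d²=2 ≤ ρ²=16; F_rep = 15·(-1,1)/2² = (-3.7500,3.7500)
F = F_att + ΣF_rep = (1.2500,-0.7500)
Δp = p'−p = (0.1250,-0.0750); α = Δx/Fx = (1/8) / (5/4) = 1/10
check: Δy/Fy = (-3/40) / (-3/4) = 1/10 ✓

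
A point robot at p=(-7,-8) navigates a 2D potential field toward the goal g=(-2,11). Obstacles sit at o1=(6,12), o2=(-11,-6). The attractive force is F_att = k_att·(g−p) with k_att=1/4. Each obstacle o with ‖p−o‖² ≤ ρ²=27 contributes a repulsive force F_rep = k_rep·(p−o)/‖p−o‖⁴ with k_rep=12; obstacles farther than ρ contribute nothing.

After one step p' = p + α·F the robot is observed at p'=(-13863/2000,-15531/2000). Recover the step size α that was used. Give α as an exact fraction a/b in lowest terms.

F_att = 1/4·(g−p) = 1/4·(5,19) = (1.2500,4.7500)
o1: d²=569 > ρ²=27 → inactive
o2: d²=20 ≤ ρ²=27; F_rep = 12·(4,-2)/20² = (0.1200,-0.0600)
F = F_att + ΣF_rep = (1.3700,4.6900)
Δp = p'−p = (0.0685,0.2345); α = Δx/Fx = (137/2000) / (137/100) = 1/20
check: Δy/Fy = (469/2000) / (469/100) = 1/20 ✓

α = 1/20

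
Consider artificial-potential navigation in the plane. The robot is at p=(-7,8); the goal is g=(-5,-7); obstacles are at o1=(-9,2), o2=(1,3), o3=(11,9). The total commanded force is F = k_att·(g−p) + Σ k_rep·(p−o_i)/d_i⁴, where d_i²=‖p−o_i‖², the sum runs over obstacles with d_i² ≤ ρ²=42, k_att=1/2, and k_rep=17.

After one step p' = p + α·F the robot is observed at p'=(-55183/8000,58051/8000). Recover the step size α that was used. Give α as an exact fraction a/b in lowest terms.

F_att = 1/2·(g−p) = 1/2·(2,-15) = (1.0000,-7.5000)
o1: d²=40 ≤ ρ²=42; F_rep = 17·(2,6)/40² = (0.0213,0.0638)
o2: d²=89 > ρ²=42 → inactive
o3: d²=325 > ρ²=42 → inactive
F = F_att + ΣF_rep = (1.0212,-7.4363)
Δp = p'−p = (0.1021,-0.7436); α = Δx/Fx = (817/8000) / (817/800) = 1/10
check: Δy/Fy = (-5949/8000) / (-5949/800) = 1/10 ✓

α = 1/10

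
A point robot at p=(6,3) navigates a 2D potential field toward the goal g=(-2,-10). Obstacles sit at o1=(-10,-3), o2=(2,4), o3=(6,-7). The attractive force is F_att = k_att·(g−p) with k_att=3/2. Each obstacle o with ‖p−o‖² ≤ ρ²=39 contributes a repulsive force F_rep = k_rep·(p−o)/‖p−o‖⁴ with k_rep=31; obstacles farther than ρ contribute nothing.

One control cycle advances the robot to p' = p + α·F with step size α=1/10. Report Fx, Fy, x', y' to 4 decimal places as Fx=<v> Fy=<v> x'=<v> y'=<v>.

F_att = 3/2·(g−p) = 3/2·(-8,-13) = (-12.0000,-19.5000)
o1: d²=292 > ρ²=39 → inactive
o2: d²=17 ≤ ρ²=39; F_rep = 31·(4,-1)/17² = (0.4291,-0.1073)
o3: d²=100 > ρ²=39 → inactive
F = F_att + ΣF_rep = (-11.5709,-19.6073)
p' = p + 1/10·F = (4.8429,1.0393)

Fx=-11.5709 Fy=-19.6073 x'=4.8429 y'=1.0393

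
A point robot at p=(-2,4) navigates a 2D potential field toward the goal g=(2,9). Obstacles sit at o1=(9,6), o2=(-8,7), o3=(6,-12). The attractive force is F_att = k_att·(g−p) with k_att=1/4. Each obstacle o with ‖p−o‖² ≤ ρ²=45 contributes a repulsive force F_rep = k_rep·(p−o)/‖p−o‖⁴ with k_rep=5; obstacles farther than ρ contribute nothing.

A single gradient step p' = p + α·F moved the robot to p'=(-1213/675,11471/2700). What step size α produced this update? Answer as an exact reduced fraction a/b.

F_att = 1/4·(g−p) = 1/4·(4,5) = (1.0000,1.2500)
o1: d²=125 > ρ²=45 → inactive
o2: d²=45 ≤ ρ²=45; F_rep = 5·(6,-3)/45² = (0.0148,-0.0074)
o3: d²=320 > ρ²=45 → inactive
F = F_att + ΣF_rep = (1.0148,1.2426)
Δp = p'−p = (0.2030,0.2485); α = Δx/Fx = (137/675) / (137/135) = 1/5
check: Δy/Fy = (671/2700) / (671/540) = 1/5 ✓

α = 1/5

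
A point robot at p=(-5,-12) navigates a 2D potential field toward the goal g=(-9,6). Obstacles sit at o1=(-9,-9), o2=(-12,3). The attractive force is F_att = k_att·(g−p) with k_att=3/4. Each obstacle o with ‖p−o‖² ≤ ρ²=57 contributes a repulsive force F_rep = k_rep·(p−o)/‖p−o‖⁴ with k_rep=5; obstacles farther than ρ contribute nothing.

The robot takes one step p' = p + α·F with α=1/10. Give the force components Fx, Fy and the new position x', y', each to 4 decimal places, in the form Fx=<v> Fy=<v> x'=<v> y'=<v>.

Fx=-2.9680 Fy=13.4760 x'=-5.2968 y'=-10.6524

F_att = 3/4·(g−p) = 3/4·(-4,18) = (-3.0000,13.5000)
o1: d²=25 ≤ ρ²=57; F_rep = 5·(4,-3)/25² = (0.0320,-0.0240)
o2: d²=274 > ρ²=57 → inactive
F = F_att + ΣF_rep = (-2.9680,13.4760)
p' = p + 1/10·F = (-5.2968,-10.6524)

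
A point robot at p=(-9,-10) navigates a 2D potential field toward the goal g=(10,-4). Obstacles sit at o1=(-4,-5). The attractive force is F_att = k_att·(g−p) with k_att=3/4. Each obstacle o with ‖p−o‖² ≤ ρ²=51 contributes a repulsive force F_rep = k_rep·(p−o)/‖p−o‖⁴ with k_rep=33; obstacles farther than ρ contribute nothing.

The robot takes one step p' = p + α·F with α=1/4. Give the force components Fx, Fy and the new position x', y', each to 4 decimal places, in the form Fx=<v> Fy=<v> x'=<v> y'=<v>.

F_att = 3/4·(g−p) = 3/4·(19,6) = (14.2500,4.5000)
o1: d²=50 ≤ ρ²=51; F_rep = 33·(-5,-5)/50² = (-0.0660,-0.0660)
F = F_att + ΣF_rep = (14.1840,4.4340)
p' = p + 1/4·F = (-5.4540,-8.8915)

Fx=14.1840 Fy=4.4340 x'=-5.4540 y'=-8.8915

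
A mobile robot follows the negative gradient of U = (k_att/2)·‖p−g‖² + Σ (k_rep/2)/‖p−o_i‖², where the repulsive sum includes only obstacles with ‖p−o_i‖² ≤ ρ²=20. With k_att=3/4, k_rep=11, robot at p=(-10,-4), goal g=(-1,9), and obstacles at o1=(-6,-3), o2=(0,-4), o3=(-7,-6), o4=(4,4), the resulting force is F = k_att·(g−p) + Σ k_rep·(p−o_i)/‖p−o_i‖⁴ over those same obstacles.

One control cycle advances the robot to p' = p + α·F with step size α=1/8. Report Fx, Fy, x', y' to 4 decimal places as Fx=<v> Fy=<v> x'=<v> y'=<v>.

Fx=6.4025 Fy=9.8421 x'=-9.1997 y'=-2.7697

F_att = 3/4·(g−p) = 3/4·(9,13) = (6.7500,9.7500)
o1: d²=17 ≤ ρ²=20; F_rep = 11·(-4,-1)/17² = (-0.1522,-0.0381)
o2: d²=100 > ρ²=20 → inactive
o3: d²=13 ≤ ρ²=20; F_rep = 11·(-3,2)/13² = (-0.1953,0.1302)
o4: d²=260 > ρ²=20 → inactive
F = F_att + ΣF_rep = (6.4025,9.8421)
p' = p + 1/8·F = (-9.1997,-2.7697)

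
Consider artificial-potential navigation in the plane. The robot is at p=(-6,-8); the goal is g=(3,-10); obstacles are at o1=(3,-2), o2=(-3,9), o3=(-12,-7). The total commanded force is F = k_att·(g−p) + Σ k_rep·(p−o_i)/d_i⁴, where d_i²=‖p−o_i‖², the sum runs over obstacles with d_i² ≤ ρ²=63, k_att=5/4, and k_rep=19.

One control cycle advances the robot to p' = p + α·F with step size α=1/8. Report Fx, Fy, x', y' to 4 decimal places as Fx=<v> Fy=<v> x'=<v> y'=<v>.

F_att = 5/4·(g−p) = 5/4·(9,-2) = (11.2500,-2.5000)
o1: d²=117 > ρ²=63 → inactive
o2: d²=298 > ρ²=63 → inactive
o3: d²=37 ≤ ρ²=63; F_rep = 19·(6,-1)/37² = (0.0833,-0.0139)
F = F_att + ΣF_rep = (11.3333,-2.5139)
p' = p + 1/8·F = (-4.5833,-8.3142)

Fx=11.3333 Fy=-2.5139 x'=-4.5833 y'=-8.3142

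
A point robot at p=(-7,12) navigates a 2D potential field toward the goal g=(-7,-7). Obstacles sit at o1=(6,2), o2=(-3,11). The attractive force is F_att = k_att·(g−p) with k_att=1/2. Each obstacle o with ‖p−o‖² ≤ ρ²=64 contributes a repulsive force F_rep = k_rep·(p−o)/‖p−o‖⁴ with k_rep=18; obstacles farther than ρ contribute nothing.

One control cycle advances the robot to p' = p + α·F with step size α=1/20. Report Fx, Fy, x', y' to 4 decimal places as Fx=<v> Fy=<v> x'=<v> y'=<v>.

Fx=-0.2491 Fy=-9.4377 x'=-7.0125 y'=11.5281

F_att = 1/2·(g−p) = 1/2·(0,-19) = (0.0000,-9.5000)
o1: d²=269 > ρ²=64 → inactive
o2: d²=17 ≤ ρ²=64; F_rep = 18·(-4,1)/17² = (-0.2491,0.0623)
F = F_att + ΣF_rep = (-0.2491,-9.4377)
p' = p + 1/20·F = (-7.0125,11.5281)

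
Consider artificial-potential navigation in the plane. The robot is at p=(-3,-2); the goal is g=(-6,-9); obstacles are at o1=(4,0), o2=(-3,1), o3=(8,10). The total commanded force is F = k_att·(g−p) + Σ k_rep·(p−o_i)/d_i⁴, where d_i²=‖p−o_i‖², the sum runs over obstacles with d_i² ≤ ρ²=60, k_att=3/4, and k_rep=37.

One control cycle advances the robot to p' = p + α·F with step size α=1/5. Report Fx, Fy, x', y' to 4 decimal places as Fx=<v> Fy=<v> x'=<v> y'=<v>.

F_att = 3/4·(g−p) = 3/4·(-3,-7) = (-2.2500,-5.2500)
o1: d²=53 ≤ ρ²=60; F_rep = 37·(-7,-2)/53² = (-0.0922,-0.0263)
o2: d²=9 ≤ ρ²=60; F_rep = 37·(0,-3)/9² = (0.0000,-1.3704)
o3: d²=265 > ρ²=60 → inactive
F = F_att + ΣF_rep = (-2.3422,-6.6467)
p' = p + 1/5·F = (-3.4684,-3.3293)

Fx=-2.3422 Fy=-6.6467 x'=-3.4684 y'=-3.3293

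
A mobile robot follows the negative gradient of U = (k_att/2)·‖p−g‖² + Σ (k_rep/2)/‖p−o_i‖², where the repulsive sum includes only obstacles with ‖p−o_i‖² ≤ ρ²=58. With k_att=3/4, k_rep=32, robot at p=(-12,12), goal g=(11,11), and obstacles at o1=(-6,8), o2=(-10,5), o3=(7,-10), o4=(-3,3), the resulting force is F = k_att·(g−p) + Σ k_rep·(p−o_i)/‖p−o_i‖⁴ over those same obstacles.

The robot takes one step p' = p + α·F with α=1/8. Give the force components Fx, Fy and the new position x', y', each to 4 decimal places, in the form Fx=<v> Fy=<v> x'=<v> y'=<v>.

F_att = 3/4·(g−p) = 3/4·(23,-1) = (17.2500,-0.7500)
o1: d²=52 ≤ ρ²=58; F_rep = 32·(-6,4)/52² = (-0.0710,0.0473)
o2: d²=53 ≤ ρ²=58; F_rep = 32·(-2,7)/53² = (-0.0228,0.0797)
o3: d²=845 > ρ²=58 → inactive
o4: d²=162 > ρ²=58 → inactive
F = F_att + ΣF_rep = (17.1562,-0.6229)
p' = p + 1/8·F = (-9.8555,11.9221)

Fx=17.1562 Fy=-0.6229 x'=-9.8555 y'=11.9221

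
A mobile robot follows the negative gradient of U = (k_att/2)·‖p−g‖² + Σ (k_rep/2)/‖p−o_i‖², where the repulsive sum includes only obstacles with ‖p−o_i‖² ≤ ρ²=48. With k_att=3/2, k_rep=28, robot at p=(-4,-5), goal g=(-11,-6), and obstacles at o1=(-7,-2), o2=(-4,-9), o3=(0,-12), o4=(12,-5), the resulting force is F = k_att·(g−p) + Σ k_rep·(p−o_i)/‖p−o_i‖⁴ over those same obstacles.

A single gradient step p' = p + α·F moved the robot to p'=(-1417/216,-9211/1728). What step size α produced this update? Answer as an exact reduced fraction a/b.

α = 1/4

F_att = 3/2·(g−p) = 3/2·(-7,-1) = (-10.5000,-1.5000)
o1: d²=18 ≤ ρ²=48; F_rep = 28·(3,-3)/18² = (0.2593,-0.2593)
o2: d²=16 ≤ ρ²=48; F_rep = 28·(0,4)/16² = (0.0000,0.4375)
o3: d²=65 > ρ²=48 → inactive
o4: d²=256 > ρ²=48 → inactive
F = F_att + ΣF_rep = (-10.2407,-1.3218)
Δp = p'−p = (-2.5602,-0.3304); α = Δx/Fx = (-553/216) / (-553/54) = 1/4
check: Δy/Fy = (-571/1728) / (-571/432) = 1/4 ✓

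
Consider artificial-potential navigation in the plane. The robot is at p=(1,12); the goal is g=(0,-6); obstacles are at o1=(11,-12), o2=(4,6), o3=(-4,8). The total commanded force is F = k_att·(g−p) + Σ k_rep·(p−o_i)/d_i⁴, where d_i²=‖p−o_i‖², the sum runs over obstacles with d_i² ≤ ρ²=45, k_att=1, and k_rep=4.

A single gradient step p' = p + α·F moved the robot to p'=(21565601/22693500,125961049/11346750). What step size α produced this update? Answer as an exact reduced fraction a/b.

α = 1/20

F_att = 1·(g−p) = 1·(-1,-18) = (-1.0000,-18.0000)
o1: d²=676 > ρ²=45 → inactive
o2: d²=45 ≤ ρ²=45; F_rep = 4·(-3,6)/45² = (-0.0059,0.0119)
o3: d²=41 ≤ ρ²=45; F_rep = 4·(5,4)/41² = (0.0119,0.0095)
F = F_att + ΣF_rep = (-0.9940,-17.9786)
Δp = p'−p = (-0.0497,-0.8989); α = Δx/Fx = (-1127899/22693500) / (-1127899/1134675) = 1/20
check: Δy/Fy = (-10199951/11346750) / (-20399902/1134675) = 1/20 ✓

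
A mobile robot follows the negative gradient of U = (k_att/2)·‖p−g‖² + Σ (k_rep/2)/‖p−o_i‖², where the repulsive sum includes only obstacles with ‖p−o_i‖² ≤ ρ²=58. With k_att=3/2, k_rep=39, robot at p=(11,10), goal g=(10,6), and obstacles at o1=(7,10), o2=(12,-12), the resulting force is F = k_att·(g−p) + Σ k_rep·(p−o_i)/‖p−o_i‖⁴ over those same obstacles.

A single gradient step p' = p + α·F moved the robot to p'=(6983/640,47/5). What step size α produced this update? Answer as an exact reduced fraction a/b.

α = 1/10

F_att = 3/2·(g−p) = 3/2·(-1,-4) = (-1.5000,-6.0000)
o1: d²=16 ≤ ρ²=58; F_rep = 39·(4,0)/16² = (0.6094,0.0000)
o2: d²=485 > ρ²=58 → inactive
F = F_att + ΣF_rep = (-0.8906,-6.0000)
Δp = p'−p = (-0.0891,-0.6000); α = Δx/Fx = (-57/640) / (-57/64) = 1/10
check: Δy/Fy = (-3/5) / (-6) = 1/10 ✓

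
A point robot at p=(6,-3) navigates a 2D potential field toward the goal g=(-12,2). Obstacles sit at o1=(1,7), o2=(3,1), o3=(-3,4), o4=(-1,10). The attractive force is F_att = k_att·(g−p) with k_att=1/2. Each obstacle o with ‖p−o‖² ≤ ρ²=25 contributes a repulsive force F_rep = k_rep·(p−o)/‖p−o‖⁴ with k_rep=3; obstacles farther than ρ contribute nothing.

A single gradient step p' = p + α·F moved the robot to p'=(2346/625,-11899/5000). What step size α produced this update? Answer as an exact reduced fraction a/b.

α = 1/4

F_att = 1/2·(g−p) = 1/2·(-18,5) = (-9.0000,2.5000)
o1: d²=125 > ρ²=25 → inactive
o2: d²=25 ≤ ρ²=25; F_rep = 3·(3,-4)/25² = (0.0144,-0.0192)
o3: d²=130 > ρ²=25 → inactive
o4: d²=218 > ρ²=25 → inactive
F = F_att + ΣF_rep = (-8.9856,2.4808)
Δp = p'−p = (-2.2464,0.6202); α = Δx/Fx = (-1404/625) / (-5616/625) = 1/4
check: Δy/Fy = (3101/5000) / (3101/1250) = 1/4 ✓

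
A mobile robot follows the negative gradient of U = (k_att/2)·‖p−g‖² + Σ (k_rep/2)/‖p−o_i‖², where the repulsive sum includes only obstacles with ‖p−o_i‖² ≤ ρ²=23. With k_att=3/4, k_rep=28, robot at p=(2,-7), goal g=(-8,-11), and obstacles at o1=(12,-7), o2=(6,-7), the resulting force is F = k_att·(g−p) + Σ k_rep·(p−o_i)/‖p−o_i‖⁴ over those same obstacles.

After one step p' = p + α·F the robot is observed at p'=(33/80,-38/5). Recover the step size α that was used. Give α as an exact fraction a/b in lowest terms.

α = 1/5

F_att = 3/4·(g−p) = 3/4·(-10,-4) = (-7.5000,-3.0000)
o1: d²=100 > ρ²=23 → inactive
o2: d²=16 ≤ ρ²=23; F_rep = 28·(-4,0)/16² = (-0.4375,0.0000)
F = F_att + ΣF_rep = (-7.9375,-3.0000)
Δp = p'−p = (-1.5875,-0.6000); α = Δx/Fx = (-127/80) / (-127/16) = 1/5
check: Δy/Fy = (-3/5) / (-3) = 1/5 ✓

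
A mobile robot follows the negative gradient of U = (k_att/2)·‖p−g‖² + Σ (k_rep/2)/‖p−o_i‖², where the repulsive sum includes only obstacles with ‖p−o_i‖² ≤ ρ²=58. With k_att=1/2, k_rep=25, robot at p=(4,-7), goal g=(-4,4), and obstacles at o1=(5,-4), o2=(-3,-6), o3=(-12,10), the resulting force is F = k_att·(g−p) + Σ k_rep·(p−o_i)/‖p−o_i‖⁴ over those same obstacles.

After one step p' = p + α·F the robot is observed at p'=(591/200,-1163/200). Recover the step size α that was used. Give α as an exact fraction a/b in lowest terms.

F_att = 1/2·(g−p) = 1/2·(-8,11) = (-4.0000,5.5000)
o1: d²=10 ≤ ρ²=58; F_rep = 25·(-1,-3)/10² = (-0.2500,-0.7500)
o2: d²=50 ≤ ρ²=58; F_rep = 25·(7,-1)/50² = (0.0700,-0.0100)
o3: d²=545 > ρ²=58 → inactive
F = F_att + ΣF_rep = (-4.1800,4.7400)
Δp = p'−p = (-1.0450,1.1850); α = Δx/Fx = (-209/200) / (-209/50) = 1/4
check: Δy/Fy = (237/200) / (237/50) = 1/4 ✓

α = 1/4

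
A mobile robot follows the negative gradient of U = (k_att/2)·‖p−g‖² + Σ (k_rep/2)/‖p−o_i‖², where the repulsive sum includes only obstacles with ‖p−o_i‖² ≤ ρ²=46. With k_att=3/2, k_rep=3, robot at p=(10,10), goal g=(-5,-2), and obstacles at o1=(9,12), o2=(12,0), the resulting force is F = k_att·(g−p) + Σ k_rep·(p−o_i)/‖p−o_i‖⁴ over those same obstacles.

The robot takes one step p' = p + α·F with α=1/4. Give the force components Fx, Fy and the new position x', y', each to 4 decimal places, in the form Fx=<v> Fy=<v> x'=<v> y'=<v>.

Fx=-22.3800 Fy=-18.2400 x'=4.4050 y'=5.4400

F_att = 3/2·(g−p) = 3/2·(-15,-12) = (-22.5000,-18.0000)
o1: d²=5 ≤ ρ²=46; F_rep = 3·(1,-2)/5² = (0.1200,-0.2400)
o2: d²=104 > ρ²=46 → inactive
F = F_att + ΣF_rep = (-22.3800,-18.2400)
p' = p + 1/4·F = (4.4050,5.4400)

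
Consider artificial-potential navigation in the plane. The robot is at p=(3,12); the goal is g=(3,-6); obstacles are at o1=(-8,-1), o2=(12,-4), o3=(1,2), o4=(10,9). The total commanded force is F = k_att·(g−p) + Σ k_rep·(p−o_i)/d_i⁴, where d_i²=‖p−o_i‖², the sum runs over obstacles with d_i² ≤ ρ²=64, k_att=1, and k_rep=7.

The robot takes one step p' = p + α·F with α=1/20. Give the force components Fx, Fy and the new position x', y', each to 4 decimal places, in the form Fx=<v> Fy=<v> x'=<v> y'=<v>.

Fx=-0.0146 Fy=-17.9938 x'=2.9993 y'=11.1003

F_att = 1·(g−p) = 1·(0,-18) = (0.0000,-18.0000)
o1: d²=290 > ρ²=64 → inactive
o2: d²=337 > ρ²=64 → inactive
o3: d²=104 > ρ²=64 → inactive
o4: d²=58 ≤ ρ²=64; F_rep = 7·(-7,3)/58² = (-0.0146,0.0062)
F = F_att + ΣF_rep = (-0.0146,-17.9938)
p' = p + 1/20·F = (2.9993,11.1003)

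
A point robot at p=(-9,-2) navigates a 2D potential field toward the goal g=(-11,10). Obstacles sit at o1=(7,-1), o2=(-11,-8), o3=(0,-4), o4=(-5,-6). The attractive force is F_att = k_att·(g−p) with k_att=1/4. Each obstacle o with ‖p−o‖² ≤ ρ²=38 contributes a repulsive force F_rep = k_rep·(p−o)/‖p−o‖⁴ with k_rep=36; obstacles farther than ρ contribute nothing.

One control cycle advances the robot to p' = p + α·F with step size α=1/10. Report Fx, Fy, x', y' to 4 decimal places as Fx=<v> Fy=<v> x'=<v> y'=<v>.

F_att = 1/4·(g−p) = 1/4·(-2,12) = (-0.5000,3.0000)
o1: d²=257 > ρ²=38 → inactive
o2: d²=40 > ρ²=38 → inactive
o3: d²=85 > ρ²=38 → inactive
o4: d²=32 ≤ ρ²=38; F_rep = 36·(-4,4)/32² = (-0.1406,0.1406)
F = F_att + ΣF_rep = (-0.6406,3.1406)
p' = p + 1/10·F = (-9.0641,-1.6859)

Fx=-0.6406 Fy=3.1406 x'=-9.0641 y'=-1.6859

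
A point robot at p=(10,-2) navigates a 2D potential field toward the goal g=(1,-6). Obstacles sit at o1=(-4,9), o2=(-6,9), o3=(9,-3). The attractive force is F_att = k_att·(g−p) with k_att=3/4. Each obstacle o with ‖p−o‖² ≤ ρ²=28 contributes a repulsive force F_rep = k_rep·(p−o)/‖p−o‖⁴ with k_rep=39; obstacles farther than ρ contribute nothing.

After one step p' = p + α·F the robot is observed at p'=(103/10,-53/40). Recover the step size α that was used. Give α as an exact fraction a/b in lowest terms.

α = 1/10

F_att = 3/4·(g−p) = 3/4·(-9,-4) = (-6.7500,-3.0000)
o1: d²=317 > ρ²=28 → inactive
o2: d²=377 > ρ²=28 → inactive
o3: d²=2 ≤ ρ²=28; F_rep = 39·(1,1)/2² = (9.7500,9.7500)
F = F_att + ΣF_rep = (3.0000,6.7500)
Δp = p'−p = (0.3000,0.6750); α = Δx/Fx = (3/10) / (3) = 1/10
check: Δy/Fy = (27/40) / (27/4) = 1/10 ✓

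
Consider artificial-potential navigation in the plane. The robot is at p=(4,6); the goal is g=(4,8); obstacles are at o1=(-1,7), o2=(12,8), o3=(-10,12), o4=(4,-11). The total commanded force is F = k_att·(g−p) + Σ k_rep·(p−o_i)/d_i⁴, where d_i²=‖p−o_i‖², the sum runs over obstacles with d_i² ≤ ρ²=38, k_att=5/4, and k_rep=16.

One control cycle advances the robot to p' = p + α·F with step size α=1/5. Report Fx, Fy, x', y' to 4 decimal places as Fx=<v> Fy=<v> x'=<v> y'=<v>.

F_att = 5/4·(g−p) = 5/4·(0,2) = (0.0000,2.5000)
o1: d²=26 ≤ ρ²=38; F_rep = 16·(5,-1)/26² = (0.1183,-0.0237)
o2: d²=68 > ρ²=38 → inactive
o3: d²=232 > ρ²=38 → inactive
o4: d²=289 > ρ²=38 → inactive
F = F_att + ΣF_rep = (0.1183,2.4763)
p' = p + 1/5·F = (4.0237,6.4953)

Fx=0.1183 Fy=2.4763 x'=4.0237 y'=6.4953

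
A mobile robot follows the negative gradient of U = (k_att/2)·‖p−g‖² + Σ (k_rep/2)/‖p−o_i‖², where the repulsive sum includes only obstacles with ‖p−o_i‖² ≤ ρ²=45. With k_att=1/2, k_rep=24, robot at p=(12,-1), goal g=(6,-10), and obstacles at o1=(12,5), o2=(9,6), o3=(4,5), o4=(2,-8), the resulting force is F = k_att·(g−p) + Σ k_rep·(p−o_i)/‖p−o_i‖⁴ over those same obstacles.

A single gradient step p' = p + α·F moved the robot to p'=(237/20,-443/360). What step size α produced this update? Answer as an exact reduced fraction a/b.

F_att = 1/2·(g−p) = 1/2·(-6,-9) = (-3.0000,-4.5000)
o1: d²=36 ≤ ρ²=45; F_rep = 24·(0,-6)/36² = (0.0000,-0.1111)
o2: d²=58 > ρ²=45 → inactive
o3: d²=100 > ρ²=45 → inactive
o4: d²=149 > ρ²=45 → inactive
F = F_att + ΣF_rep = (-3.0000,-4.6111)
Δp = p'−p = (-0.1500,-0.2306); α = Δx/Fx = (-3/20) / (-3) = 1/20
check: Δy/Fy = (-83/360) / (-83/18) = 1/20 ✓

α = 1/20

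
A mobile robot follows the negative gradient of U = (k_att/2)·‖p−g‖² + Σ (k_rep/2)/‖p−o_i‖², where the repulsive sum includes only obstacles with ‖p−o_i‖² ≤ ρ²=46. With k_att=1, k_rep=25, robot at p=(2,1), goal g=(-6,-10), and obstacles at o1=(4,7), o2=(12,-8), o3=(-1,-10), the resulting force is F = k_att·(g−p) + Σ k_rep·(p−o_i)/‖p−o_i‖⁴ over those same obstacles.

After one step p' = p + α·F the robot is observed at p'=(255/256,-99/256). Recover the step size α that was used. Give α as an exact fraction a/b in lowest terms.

α = 1/8

F_att = 1·(g−p) = 1·(-8,-11) = (-8.0000,-11.0000)
o1: d²=40 ≤ ρ²=46; F_rep = 25·(-2,-6)/40² = (-0.0312,-0.0938)
o2: d²=181 > ρ²=46 → inactive
o3: d²=130 > ρ²=46 → inactive
F = F_att + ΣF_rep = (-8.0312,-11.0938)
Δp = p'−p = (-1.0039,-1.3867); α = Δx/Fx = (-257/256) / (-257/32) = 1/8
check: Δy/Fy = (-355/256) / (-355/32) = 1/8 ✓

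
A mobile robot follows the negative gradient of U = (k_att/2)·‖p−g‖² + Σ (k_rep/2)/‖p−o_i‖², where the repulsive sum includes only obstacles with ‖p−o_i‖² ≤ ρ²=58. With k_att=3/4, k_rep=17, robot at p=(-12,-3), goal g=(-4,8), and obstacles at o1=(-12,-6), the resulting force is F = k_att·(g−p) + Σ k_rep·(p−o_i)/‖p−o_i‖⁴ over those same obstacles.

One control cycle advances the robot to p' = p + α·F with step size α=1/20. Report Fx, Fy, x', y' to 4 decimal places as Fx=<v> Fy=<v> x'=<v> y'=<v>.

F_att = 3/4·(g−p) = 3/4·(8,11) = (6.0000,8.2500)
o1: d²=9 ≤ ρ²=58; F_rep = 17·(0,3)/9² = (0.0000,0.6296)
F = F_att + ΣF_rep = (6.0000,8.8796)
p' = p + 1/20·F = (-11.7000,-2.5560)

Fx=6.0000 Fy=8.8796 x'=-11.7000 y'=-2.5560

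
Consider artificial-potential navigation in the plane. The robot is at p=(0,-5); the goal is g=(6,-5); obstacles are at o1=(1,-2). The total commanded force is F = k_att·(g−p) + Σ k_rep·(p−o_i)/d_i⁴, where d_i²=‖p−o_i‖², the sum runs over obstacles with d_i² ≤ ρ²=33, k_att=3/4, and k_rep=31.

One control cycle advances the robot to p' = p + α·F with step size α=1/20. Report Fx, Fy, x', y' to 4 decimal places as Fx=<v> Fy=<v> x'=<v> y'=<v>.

Fx=4.1900 Fy=-0.9300 x'=0.2095 y'=-5.0465

F_att = 3/4·(g−p) = 3/4·(6,0) = (4.5000,0.0000)
o1: d²=10 ≤ ρ²=33; F_rep = 31·(-1,-3)/10² = (-0.3100,-0.9300)
F = F_att + ΣF_rep = (4.1900,-0.9300)
p' = p + 1/20·F = (0.2095,-5.0465)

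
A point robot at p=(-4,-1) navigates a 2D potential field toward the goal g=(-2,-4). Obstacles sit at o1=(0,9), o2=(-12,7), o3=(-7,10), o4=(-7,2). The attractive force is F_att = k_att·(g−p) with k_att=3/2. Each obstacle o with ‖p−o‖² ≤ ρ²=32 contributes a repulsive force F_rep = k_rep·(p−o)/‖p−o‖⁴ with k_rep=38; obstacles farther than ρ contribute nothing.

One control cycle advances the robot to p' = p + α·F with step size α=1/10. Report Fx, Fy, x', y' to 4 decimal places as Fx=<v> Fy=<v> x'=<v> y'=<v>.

F_att = 3/2·(g−p) = 3/2·(2,-3) = (3.0000,-4.5000)
o1: d²=116 > ρ²=32 → inactive
o2: d²=128 > ρ²=32 → inactive
o3: d²=130 > ρ²=32 → inactive
o4: d²=18 ≤ ρ²=32; F_rep = 38·(3,-3)/18² = (0.3519,-0.3519)
F = F_att + ΣF_rep = (3.3519,-4.8519)
p' = p + 1/10·F = (-3.6648,-1.4852)

Fx=3.3519 Fy=-4.8519 x'=-3.6648 y'=-1.4852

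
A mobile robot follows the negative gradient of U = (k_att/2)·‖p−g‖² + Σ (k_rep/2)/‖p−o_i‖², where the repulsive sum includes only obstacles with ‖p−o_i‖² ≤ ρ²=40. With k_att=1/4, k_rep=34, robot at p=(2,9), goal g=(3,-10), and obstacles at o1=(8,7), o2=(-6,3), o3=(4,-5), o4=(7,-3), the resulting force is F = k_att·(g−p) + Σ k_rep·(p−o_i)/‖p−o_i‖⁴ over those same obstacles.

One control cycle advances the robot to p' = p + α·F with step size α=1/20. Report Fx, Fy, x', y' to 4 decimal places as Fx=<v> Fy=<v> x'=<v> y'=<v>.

F_att = 1/4·(g−p) = 1/4·(1,-19) = (0.2500,-4.7500)
o1: d²=40 ≤ ρ²=40; F_rep = 34·(-6,2)/40² = (-0.1275,0.0425)
o2: d²=100 > ρ²=40 → inactive
o3: d²=200 > ρ²=40 → inactive
o4: d²=169 > ρ²=40 → inactive
F = F_att + ΣF_rep = (0.1225,-4.7075)
p' = p + 1/20·F = (2.0061,8.7646)

Fx=0.1225 Fy=-4.7075 x'=2.0061 y'=8.7646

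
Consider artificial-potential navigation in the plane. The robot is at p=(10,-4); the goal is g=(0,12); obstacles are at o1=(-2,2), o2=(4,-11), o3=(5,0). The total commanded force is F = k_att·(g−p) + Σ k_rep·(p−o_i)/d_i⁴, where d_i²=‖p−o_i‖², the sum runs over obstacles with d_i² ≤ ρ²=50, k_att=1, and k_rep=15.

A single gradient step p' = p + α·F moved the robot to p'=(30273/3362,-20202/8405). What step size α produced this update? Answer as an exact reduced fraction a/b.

F_att = 1·(g−p) = 1·(-10,16) = (-10.0000,16.0000)
o1: d²=180 > ρ²=50 → inactive
o2: d²=85 > ρ²=50 → inactive
o3: d²=41 ≤ ρ²=50; F_rep = 15·(5,-4)/41² = (0.0446,-0.0357)
F = F_att + ΣF_rep = (-9.9554,15.9643)
Δp = p'−p = (-0.9955,1.5964); α = Δx/Fx = (-3347/3362) / (-16735/1681) = 1/10
check: Δy/Fy = (13418/8405) / (26836/1681) = 1/10 ✓

α = 1/10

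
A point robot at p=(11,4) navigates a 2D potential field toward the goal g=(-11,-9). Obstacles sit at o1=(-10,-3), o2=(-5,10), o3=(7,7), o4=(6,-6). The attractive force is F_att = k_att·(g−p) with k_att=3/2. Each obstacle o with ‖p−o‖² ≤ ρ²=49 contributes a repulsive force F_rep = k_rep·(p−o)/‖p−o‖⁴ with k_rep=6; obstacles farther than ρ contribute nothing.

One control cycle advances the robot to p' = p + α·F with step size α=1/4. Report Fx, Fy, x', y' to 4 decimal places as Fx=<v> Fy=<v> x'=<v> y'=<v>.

Fx=-32.9616 Fy=-19.5288 x'=2.7596 y'=-0.8822

F_att = 3/2·(g−p) = 3/2·(-22,-13) = (-33.0000,-19.5000)
o1: d²=490 > ρ²=49 → inactive
o2: d²=292 > ρ²=49 → inactive
o3: d²=25 ≤ ρ²=49; F_rep = 6·(4,-3)/25² = (0.0384,-0.0288)
o4: d²=125 > ρ²=49 → inactive
F = F_att + ΣF_rep = (-32.9616,-19.5288)
p' = p + 1/4·F = (2.7596,-0.8822)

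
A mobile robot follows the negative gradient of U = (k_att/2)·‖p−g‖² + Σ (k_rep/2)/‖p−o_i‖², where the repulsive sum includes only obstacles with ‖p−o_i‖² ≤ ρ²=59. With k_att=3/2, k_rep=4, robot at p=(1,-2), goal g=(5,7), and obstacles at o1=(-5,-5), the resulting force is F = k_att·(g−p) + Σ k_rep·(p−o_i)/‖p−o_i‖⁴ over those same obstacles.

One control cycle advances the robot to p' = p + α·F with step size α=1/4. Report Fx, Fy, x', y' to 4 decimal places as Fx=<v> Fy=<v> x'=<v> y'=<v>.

Fx=6.0119 Fy=13.5059 x'=2.5030 y'=1.3765

F_att = 3/2·(g−p) = 3/2·(4,9) = (6.0000,13.5000)
o1: d²=45 ≤ ρ²=59; F_rep = 4·(6,3)/45² = (0.0119,0.0059)
F = F_att + ΣF_rep = (6.0119,13.5059)
p' = p + 1/4·F = (2.5030,1.3765)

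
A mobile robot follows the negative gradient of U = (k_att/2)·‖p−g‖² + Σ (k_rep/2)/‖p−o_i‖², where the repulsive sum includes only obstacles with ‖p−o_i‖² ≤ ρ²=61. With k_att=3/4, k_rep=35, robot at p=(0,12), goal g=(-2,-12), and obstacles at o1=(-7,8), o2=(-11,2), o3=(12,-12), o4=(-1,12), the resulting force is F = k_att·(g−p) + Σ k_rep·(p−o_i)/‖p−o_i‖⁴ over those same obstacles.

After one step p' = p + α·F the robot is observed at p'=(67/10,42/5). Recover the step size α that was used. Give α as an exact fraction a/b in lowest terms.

F_att = 3/4·(g−p) = 3/4·(-2,-24) = (-1.5000,-18.0000)
o1: d²=65 > ρ²=61 → inactive
o2: d²=221 > ρ²=61 → inactive
o3: d²=720 > ρ²=61 → inactive
o4: d²=1 ≤ ρ²=61; F_rep = 35·(1,0)/1² = (35.0000,0.0000)
F = F_att + ΣF_rep = (33.5000,-18.0000)
Δp = p'−p = (6.7000,-3.6000); α = Δx/Fx = (67/10) / (67/2) = 1/5
check: Δy/Fy = (-18/5) / (-18) = 1/5 ✓

α = 1/5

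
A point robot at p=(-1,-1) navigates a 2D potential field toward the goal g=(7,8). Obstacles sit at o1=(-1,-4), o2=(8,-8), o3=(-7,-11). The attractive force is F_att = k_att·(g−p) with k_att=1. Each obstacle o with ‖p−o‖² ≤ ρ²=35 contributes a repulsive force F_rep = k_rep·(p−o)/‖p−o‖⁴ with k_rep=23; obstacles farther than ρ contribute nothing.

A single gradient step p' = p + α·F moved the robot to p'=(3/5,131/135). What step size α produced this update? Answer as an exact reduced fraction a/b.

F_att = 1·(g−p) = 1·(8,9) = (8.0000,9.0000)
o1: d²=9 ≤ ρ²=35; F_rep = 23·(0,3)/9² = (0.0000,0.8519)
o2: d²=130 > ρ²=35 → inactive
o3: d²=136 > ρ²=35 → inactive
F = F_att + ΣF_rep = (8.0000,9.8519)
Δp = p'−p = (1.6000,1.9704); α = Δx/Fx = (8/5) / (8) = 1/5
check: Δy/Fy = (266/135) / (266/27) = 1/5 ✓

α = 1/5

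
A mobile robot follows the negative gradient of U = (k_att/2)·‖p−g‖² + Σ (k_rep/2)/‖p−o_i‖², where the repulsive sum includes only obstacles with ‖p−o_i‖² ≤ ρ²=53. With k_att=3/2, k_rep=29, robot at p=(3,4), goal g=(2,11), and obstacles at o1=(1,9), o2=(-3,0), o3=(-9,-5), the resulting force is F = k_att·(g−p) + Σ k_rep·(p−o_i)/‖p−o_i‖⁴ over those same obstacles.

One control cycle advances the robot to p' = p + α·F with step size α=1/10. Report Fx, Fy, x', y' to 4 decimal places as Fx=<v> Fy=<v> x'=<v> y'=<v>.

F_att = 3/2·(g−p) = 3/2·(-1,7) = (-1.5000,10.5000)
o1: d²=29 ≤ ρ²=53; F_rep = 29·(2,-5)/29² = (0.0690,-0.1724)
o2: d²=52 ≤ ρ²=53; F_rep = 29·(6,4)/52² = (0.0643,0.0429)
o3: d²=225 > ρ²=53 → inactive
F = F_att + ΣF_rep = (-1.3667,10.3705)
p' = p + 1/10·F = (2.8633,5.0370)

Fx=-1.3667 Fy=10.3705 x'=2.8633 y'=5.0370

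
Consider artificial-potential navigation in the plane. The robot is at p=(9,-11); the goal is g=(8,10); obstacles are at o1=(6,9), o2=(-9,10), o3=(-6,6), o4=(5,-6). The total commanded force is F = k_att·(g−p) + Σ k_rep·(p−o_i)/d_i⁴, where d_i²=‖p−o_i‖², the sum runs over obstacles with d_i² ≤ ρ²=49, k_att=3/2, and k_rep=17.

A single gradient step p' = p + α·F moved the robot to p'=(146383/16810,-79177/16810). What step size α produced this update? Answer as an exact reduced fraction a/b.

F_att = 3/2·(g−p) = 3/2·(-1,21) = (-1.5000,31.5000)
o1: d²=409 > ρ²=49 → inactive
o2: d²=765 > ρ²=49 → inactive
o3: d²=514 > ρ²=49 → inactive
o4: d²=41 ≤ ρ²=49; F_rep = 17·(4,-5)/41² = (0.0405,-0.0506)
F = F_att + ΣF_rep = (-1.4595,31.4494)
Δp = p'−p = (-0.2919,6.2899); α = Δx/Fx = (-4907/16810) / (-4907/3362) = 1/5
check: Δy/Fy = (105733/16810) / (105733/3362) = 1/5 ✓

α = 1/5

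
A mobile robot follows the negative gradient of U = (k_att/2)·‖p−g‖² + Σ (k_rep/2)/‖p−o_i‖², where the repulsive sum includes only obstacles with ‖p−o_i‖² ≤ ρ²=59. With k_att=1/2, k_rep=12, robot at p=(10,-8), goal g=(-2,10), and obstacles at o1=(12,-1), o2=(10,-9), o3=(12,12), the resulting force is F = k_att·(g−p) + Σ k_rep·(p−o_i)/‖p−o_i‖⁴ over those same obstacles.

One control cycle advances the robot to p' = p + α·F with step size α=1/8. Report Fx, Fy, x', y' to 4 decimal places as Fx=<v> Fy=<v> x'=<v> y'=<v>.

F_att = 1/2·(g−p) = 1/2·(-12,18) = (-6.0000,9.0000)
o1: d²=53 ≤ ρ²=59; F_rep = 12·(-2,-7)/53² = (-0.0085,-0.0299)
o2: d²=1 ≤ ρ²=59; F_rep = 12·(0,1)/1² = (0.0000,12.0000)
o3: d²=404 > ρ²=59 → inactive
F = F_att + ΣF_rep = (-6.0085,20.9701)
p' = p + 1/8·F = (9.2489,-5.3787)

Fx=-6.0085 Fy=20.9701 x'=9.2489 y'=-5.3787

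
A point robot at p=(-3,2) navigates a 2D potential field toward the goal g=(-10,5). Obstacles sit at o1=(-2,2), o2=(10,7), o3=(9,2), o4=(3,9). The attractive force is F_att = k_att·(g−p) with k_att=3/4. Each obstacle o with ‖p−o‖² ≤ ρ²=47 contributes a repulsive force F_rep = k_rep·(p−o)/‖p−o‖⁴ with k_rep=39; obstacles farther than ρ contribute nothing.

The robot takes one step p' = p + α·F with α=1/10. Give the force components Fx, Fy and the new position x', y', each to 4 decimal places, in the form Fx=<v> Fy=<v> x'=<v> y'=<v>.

Fx=-44.2500 Fy=2.2500 x'=-7.4250 y'=2.2250

F_att = 3/4·(g−p) = 3/4·(-7,3) = (-5.2500,2.2500)
o1: d²=1 ≤ ρ²=47; F_rep = 39·(-1,0)/1² = (-39.0000,0.0000)
o2: d²=194 > ρ²=47 → inactive
o3: d²=144 > ρ²=47 → inactive
o4: d²=85 > ρ²=47 → inactive
F = F_att + ΣF_rep = (-44.2500,2.2500)
p' = p + 1/10·F = (-7.4250,2.2250)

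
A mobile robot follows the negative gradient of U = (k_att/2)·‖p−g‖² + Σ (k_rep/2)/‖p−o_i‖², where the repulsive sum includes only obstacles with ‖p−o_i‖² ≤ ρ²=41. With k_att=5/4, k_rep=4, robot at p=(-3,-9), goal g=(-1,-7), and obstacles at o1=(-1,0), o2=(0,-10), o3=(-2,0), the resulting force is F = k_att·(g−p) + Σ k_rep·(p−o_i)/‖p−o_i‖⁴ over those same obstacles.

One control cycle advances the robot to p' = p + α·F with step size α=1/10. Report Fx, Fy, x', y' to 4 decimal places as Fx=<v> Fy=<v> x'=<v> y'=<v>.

F_att = 5/4·(g−p) = 5/4·(2,2) = (2.5000,2.5000)
o1: d²=85 > ρ²=41 → inactive
o2: d²=10 ≤ ρ²=41; F_rep = 4·(-3,1)/10² = (-0.1200,0.0400)
o3: d²=82 > ρ²=41 → inactive
F = F_att + ΣF_rep = (2.3800,2.5400)
p' = p + 1/10·F = (-2.7620,-8.7460)

Fx=2.3800 Fy=2.5400 x'=-2.7620 y'=-8.7460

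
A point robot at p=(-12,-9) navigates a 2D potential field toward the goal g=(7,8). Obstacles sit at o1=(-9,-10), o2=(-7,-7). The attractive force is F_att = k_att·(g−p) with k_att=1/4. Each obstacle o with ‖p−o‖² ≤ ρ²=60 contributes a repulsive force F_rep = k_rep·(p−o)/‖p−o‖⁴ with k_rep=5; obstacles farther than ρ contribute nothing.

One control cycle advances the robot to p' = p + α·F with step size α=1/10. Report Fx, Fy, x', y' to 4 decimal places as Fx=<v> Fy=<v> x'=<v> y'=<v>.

F_att = 1/4·(g−p) = 1/4·(19,17) = (4.7500,4.2500)
o1: d²=10 ≤ ρ²=60; F_rep = 5·(-3,1)/10² = (-0.1500,0.0500)
o2: d²=29 ≤ ρ²=60; F_rep = 5·(-5,-2)/29² = (-0.0297,-0.0119)
F = F_att + ΣF_rep = (4.5703,4.2881)
p' = p + 1/10·F = (-11.5430,-8.5712)

Fx=4.5703 Fy=4.2881 x'=-11.5430 y'=-8.5712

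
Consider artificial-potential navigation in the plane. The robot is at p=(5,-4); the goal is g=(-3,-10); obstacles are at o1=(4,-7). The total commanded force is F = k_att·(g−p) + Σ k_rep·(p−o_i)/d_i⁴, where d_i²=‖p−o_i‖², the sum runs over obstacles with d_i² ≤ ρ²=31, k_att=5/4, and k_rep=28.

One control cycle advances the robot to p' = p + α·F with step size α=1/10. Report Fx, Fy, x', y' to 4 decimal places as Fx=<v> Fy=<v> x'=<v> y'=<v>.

Fx=-9.7200 Fy=-6.6600 x'=4.0280 y'=-4.6660

F_att = 5/4·(g−p) = 5/4·(-8,-6) = (-10.0000,-7.5000)
o1: d²=10 ≤ ρ²=31; F_rep = 28·(1,3)/10² = (0.2800,0.8400)
F = F_att + ΣF_rep = (-9.7200,-6.6600)
p' = p + 1/10·F = (4.0280,-4.6660)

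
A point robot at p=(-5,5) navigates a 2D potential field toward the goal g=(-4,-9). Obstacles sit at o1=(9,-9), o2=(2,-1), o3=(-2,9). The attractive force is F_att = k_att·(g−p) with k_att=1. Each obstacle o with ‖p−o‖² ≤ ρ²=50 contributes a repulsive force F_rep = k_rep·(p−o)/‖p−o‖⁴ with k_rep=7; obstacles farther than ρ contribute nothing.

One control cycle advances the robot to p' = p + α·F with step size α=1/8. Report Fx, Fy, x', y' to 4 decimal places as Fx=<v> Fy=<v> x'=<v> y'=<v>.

F_att = 1·(g−p) = 1·(1,-14) = (1.0000,-14.0000)
o1: d²=392 > ρ²=50 → inactive
o2: d²=85 > ρ²=50 → inactive
o3: d²=25 ≤ ρ²=50; F_rep = 7·(-3,-4)/25² = (-0.0336,-0.0448)
F = F_att + ΣF_rep = (0.9664,-14.0448)
p' = p + 1/8·F = (-4.8792,3.2444)

Fx=0.9664 Fy=-14.0448 x'=-4.8792 y'=3.2444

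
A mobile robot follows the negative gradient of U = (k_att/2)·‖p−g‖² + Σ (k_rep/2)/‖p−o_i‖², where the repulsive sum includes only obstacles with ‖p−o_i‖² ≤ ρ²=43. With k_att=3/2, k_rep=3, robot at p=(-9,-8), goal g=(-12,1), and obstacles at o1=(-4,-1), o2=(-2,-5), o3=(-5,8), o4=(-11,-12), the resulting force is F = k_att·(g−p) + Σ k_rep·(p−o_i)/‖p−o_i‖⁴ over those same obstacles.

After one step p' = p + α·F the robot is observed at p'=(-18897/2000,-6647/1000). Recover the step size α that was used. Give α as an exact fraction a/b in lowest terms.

F_att = 3/2·(g−p) = 3/2·(-3,9) = (-4.5000,13.5000)
o1: d²=74 > ρ²=43 → inactive
o2: d²=58 > ρ²=43 → inactive
o3: d²=272 > ρ²=43 → inactive
o4: d²=20 ≤ ρ²=43; F_rep = 3·(2,4)/20² = (0.0150,0.0300)
F = F_att + ΣF_rep = (-4.4850,13.5300)
Δp = p'−p = (-0.4485,1.3530); α = Δx/Fx = (-897/2000) / (-897/200) = 1/10
check: Δy/Fy = (1353/1000) / (1353/100) = 1/10 ✓

α = 1/10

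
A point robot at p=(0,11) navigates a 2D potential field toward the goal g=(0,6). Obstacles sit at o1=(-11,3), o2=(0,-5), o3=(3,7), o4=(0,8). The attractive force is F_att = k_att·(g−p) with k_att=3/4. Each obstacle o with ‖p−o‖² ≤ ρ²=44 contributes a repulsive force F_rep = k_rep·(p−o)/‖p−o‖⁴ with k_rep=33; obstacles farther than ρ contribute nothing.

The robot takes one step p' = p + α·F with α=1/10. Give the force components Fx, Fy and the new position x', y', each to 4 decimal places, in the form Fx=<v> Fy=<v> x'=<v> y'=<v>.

F_att = 3/4·(g−p) = 3/4·(0,-5) = (0.0000,-3.7500)
o1: d²=185 > ρ²=44 → inactive
o2: d²=256 > ρ²=44 → inactive
o3: d²=25 ≤ ρ²=44; F_rep = 33·(-3,4)/25² = (-0.1584,0.2112)
o4: d²=9 ≤ ρ²=44; F_rep = 33·(0,3)/9² = (0.0000,1.2222)
F = F_att + ΣF_rep = (-0.1584,-2.3166)
p' = p + 1/10·F = (-0.0158,10.7683)

Fx=-0.1584 Fy=-2.3166 x'=-0.0158 y'=10.7683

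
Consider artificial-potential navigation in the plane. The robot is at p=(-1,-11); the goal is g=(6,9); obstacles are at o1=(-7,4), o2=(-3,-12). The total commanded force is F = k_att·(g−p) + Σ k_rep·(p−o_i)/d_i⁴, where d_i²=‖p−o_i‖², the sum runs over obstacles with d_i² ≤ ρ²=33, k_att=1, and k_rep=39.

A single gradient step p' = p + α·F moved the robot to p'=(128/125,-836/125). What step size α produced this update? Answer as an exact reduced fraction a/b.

α = 1/5

F_att = 1·(g−p) = 1·(7,20) = (7.0000,20.0000)
o1: d²=261 > ρ²=33 → inactive
o2: d²=5 ≤ ρ²=33; F_rep = 39·(2,1)/5² = (3.1200,1.5600)
F = F_att + ΣF_rep = (10.1200,21.5600)
Δp = p'−p = (2.0240,4.3120); α = Δx/Fx = (253/125) / (253/25) = 1/5
check: Δy/Fy = (539/125) / (539/25) = 1/5 ✓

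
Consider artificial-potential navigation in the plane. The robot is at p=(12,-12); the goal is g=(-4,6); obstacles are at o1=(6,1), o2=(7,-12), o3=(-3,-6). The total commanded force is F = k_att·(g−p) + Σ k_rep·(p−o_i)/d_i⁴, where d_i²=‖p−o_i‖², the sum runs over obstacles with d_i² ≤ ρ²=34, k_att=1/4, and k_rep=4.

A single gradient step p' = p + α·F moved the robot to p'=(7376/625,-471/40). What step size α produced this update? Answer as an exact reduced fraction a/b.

F_att = 1/4·(g−p) = 1/4·(-16,18) = (-4.0000,4.5000)
o1: d²=205 > ρ²=34 → inactive
o2: d²=25 ≤ ρ²=34; F_rep = 4·(5,0)/25² = (0.0320,0.0000)
o3: d²=261 > ρ²=34 → inactive
F = F_att + ΣF_rep = (-3.9680,4.5000)
Δp = p'−p = (-0.1984,0.2250); α = Δx/Fx = (-124/625) / (-496/125) = 1/20
check: Δy/Fy = (9/40) / (9/2) = 1/20 ✓

α = 1/20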